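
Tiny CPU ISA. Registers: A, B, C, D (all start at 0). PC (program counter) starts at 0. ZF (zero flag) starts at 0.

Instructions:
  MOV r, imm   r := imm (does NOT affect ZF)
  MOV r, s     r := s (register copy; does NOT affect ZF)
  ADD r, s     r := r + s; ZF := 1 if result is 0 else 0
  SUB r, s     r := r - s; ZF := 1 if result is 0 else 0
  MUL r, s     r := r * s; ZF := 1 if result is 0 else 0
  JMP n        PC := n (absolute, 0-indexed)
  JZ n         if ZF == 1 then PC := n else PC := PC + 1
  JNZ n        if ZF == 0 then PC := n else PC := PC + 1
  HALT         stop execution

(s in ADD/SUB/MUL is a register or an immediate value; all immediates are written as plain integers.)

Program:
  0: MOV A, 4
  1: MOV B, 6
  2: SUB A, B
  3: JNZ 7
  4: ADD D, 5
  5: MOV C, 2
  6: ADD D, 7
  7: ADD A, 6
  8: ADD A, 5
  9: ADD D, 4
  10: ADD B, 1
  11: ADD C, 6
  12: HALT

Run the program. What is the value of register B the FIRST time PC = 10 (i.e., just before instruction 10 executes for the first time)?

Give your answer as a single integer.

Step 1: PC=0 exec 'MOV A, 4'. After: A=4 B=0 C=0 D=0 ZF=0 PC=1
Step 2: PC=1 exec 'MOV B, 6'. After: A=4 B=6 C=0 D=0 ZF=0 PC=2
Step 3: PC=2 exec 'SUB A, B'. After: A=-2 B=6 C=0 D=0 ZF=0 PC=3
Step 4: PC=3 exec 'JNZ 7'. After: A=-2 B=6 C=0 D=0 ZF=0 PC=7
Step 5: PC=7 exec 'ADD A, 6'. After: A=4 B=6 C=0 D=0 ZF=0 PC=8
Step 6: PC=8 exec 'ADD A, 5'. After: A=9 B=6 C=0 D=0 ZF=0 PC=9
Step 7: PC=9 exec 'ADD D, 4'. After: A=9 B=6 C=0 D=4 ZF=0 PC=10
First time PC=10: B=6

6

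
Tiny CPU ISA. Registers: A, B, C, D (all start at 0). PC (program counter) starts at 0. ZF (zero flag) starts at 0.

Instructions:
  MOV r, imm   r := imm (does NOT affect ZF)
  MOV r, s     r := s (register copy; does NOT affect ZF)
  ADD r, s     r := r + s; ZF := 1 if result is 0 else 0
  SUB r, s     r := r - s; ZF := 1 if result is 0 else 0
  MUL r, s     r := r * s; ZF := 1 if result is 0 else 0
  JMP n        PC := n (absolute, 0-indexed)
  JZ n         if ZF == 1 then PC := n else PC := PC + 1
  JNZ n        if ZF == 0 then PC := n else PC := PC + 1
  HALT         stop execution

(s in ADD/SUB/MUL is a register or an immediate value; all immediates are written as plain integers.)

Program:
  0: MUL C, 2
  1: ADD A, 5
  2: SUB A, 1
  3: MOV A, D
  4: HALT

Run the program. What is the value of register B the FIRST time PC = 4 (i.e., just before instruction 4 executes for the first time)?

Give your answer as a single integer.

Step 1: PC=0 exec 'MUL C, 2'. After: A=0 B=0 C=0 D=0 ZF=1 PC=1
Step 2: PC=1 exec 'ADD A, 5'. After: A=5 B=0 C=0 D=0 ZF=0 PC=2
Step 3: PC=2 exec 'SUB A, 1'. After: A=4 B=0 C=0 D=0 ZF=0 PC=3
Step 4: PC=3 exec 'MOV A, D'. After: A=0 B=0 C=0 D=0 ZF=0 PC=4
First time PC=4: B=0

0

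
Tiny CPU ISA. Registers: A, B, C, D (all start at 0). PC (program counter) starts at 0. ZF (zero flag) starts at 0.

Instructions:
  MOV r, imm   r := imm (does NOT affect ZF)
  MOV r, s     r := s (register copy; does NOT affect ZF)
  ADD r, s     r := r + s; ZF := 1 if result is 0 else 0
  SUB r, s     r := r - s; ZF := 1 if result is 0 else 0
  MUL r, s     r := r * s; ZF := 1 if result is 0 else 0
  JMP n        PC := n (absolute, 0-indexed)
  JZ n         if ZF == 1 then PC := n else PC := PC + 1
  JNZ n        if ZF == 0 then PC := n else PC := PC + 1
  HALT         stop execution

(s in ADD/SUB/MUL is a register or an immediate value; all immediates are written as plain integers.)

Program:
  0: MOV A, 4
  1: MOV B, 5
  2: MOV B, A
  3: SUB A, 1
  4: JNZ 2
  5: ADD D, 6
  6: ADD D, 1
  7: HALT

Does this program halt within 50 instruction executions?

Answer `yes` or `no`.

Step 1: PC=0 exec 'MOV A, 4'. After: A=4 B=0 C=0 D=0 ZF=0 PC=1
Step 2: PC=1 exec 'MOV B, 5'. After: A=4 B=5 C=0 D=0 ZF=0 PC=2
Step 3: PC=2 exec 'MOV B, A'. After: A=4 B=4 C=0 D=0 ZF=0 PC=3
Step 4: PC=3 exec 'SUB A, 1'. After: A=3 B=4 C=0 D=0 ZF=0 PC=4
Step 5: PC=4 exec 'JNZ 2'. After: A=3 B=4 C=0 D=0 ZF=0 PC=2
Step 6: PC=2 exec 'MOV B, A'. After: A=3 B=3 C=0 D=0 ZF=0 PC=3
Step 7: PC=3 exec 'SUB A, 1'. After: A=2 B=3 C=0 D=0 ZF=0 PC=4
Step 8: PC=4 exec 'JNZ 2'. After: A=2 B=3 C=0 D=0 ZF=0 PC=2
Step 9: PC=2 exec 'MOV B, A'. After: A=2 B=2 C=0 D=0 ZF=0 PC=3
Step 10: PC=3 exec 'SUB A, 1'. After: A=1 B=2 C=0 D=0 ZF=0 PC=4
Step 11: PC=4 exec 'JNZ 2'. After: A=1 B=2 C=0 D=0 ZF=0 PC=2
Step 12: PC=2 exec 'MOV B, A'. After: A=1 B=1 C=0 D=0 ZF=0 PC=3
Step 13: PC=3 exec 'SUB A, 1'. After: A=0 B=1 C=0 D=0 ZF=1 PC=4
Step 14: PC=4 exec 'JNZ 2'. After: A=0 B=1 C=0 D=0 ZF=1 PC=5
Step 15: PC=5 exec 'ADD D, 6'. After: A=0 B=1 C=0 D=6 ZF=0 PC=6
Step 16: PC=6 exec 'ADD D, 1'. After: A=0 B=1 C=0 D=7 ZF=0 PC=7
Step 17: PC=7 exec 'HALT'. After: A=0 B=1 C=0 D=7 ZF=0 PC=7 HALTED

Answer: yes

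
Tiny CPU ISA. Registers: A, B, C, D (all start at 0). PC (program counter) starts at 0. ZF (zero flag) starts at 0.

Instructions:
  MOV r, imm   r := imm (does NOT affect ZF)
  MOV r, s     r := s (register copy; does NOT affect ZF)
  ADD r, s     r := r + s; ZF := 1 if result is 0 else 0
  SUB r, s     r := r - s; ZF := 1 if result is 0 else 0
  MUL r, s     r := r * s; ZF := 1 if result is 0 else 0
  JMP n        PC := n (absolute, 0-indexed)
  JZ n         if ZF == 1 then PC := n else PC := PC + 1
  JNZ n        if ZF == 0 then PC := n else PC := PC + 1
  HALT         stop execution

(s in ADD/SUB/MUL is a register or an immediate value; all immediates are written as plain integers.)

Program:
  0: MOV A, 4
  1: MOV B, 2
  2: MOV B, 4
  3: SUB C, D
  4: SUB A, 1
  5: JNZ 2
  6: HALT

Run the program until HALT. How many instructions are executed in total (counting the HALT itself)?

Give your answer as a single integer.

Step 1: PC=0 exec 'MOV A, 4'. After: A=4 B=0 C=0 D=0 ZF=0 PC=1
Step 2: PC=1 exec 'MOV B, 2'. After: A=4 B=2 C=0 D=0 ZF=0 PC=2
Step 3: PC=2 exec 'MOV B, 4'. After: A=4 B=4 C=0 D=0 ZF=0 PC=3
Step 4: PC=3 exec 'SUB C, D'. After: A=4 B=4 C=0 D=0 ZF=1 PC=4
Step 5: PC=4 exec 'SUB A, 1'. After: A=3 B=4 C=0 D=0 ZF=0 PC=5
Step 6: PC=5 exec 'JNZ 2'. After: A=3 B=4 C=0 D=0 ZF=0 PC=2
Step 7: PC=2 exec 'MOV B, 4'. After: A=3 B=4 C=0 D=0 ZF=0 PC=3
Step 8: PC=3 exec 'SUB C, D'. After: A=3 B=4 C=0 D=0 ZF=1 PC=4
Step 9: PC=4 exec 'SUB A, 1'. After: A=2 B=4 C=0 D=0 ZF=0 PC=5
Step 10: PC=5 exec 'JNZ 2'. After: A=2 B=4 C=0 D=0 ZF=0 PC=2
Step 11: PC=2 exec 'MOV B, 4'. After: A=2 B=4 C=0 D=0 ZF=0 PC=3
Step 12: PC=3 exec 'SUB C, D'. After: A=2 B=4 C=0 D=0 ZF=1 PC=4
Step 13: PC=4 exec 'SUB A, 1'. After: A=1 B=4 C=0 D=0 ZF=0 PC=5
Step 14: PC=5 exec 'JNZ 2'. After: A=1 B=4 C=0 D=0 ZF=0 PC=2
Step 15: PC=2 exec 'MOV B, 4'. After: A=1 B=4 C=0 D=0 ZF=0 PC=3
Step 16: PC=3 exec 'SUB C, D'. After: A=1 B=4 C=0 D=0 ZF=1 PC=4
Step 17: PC=4 exec 'SUB A, 1'. After: A=0 B=4 C=0 D=0 ZF=1 PC=5
Step 18: PC=5 exec 'JNZ 2'. After: A=0 B=4 C=0 D=0 ZF=1 PC=6
Step 19: PC=6 exec 'HALT'. After: A=0 B=4 C=0 D=0 ZF=1 PC=6 HALTED
Total instructions executed: 19

Answer: 19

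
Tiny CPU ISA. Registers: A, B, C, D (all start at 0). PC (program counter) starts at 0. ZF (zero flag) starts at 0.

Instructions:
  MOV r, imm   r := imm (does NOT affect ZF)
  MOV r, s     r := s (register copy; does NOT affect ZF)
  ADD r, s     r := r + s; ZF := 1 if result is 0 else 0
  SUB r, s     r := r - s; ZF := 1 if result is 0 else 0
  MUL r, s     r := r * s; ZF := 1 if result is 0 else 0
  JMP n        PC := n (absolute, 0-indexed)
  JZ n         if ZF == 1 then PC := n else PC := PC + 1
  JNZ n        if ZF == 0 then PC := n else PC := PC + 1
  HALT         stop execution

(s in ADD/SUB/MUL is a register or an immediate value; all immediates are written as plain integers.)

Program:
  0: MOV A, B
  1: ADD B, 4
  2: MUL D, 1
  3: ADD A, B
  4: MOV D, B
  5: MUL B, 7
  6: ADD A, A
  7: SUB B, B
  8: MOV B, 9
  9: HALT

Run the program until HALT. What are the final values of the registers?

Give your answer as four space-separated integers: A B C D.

Step 1: PC=0 exec 'MOV A, B'. After: A=0 B=0 C=0 D=0 ZF=0 PC=1
Step 2: PC=1 exec 'ADD B, 4'. After: A=0 B=4 C=0 D=0 ZF=0 PC=2
Step 3: PC=2 exec 'MUL D, 1'. After: A=0 B=4 C=0 D=0 ZF=1 PC=3
Step 4: PC=3 exec 'ADD A, B'. After: A=4 B=4 C=0 D=0 ZF=0 PC=4
Step 5: PC=4 exec 'MOV D, B'. After: A=4 B=4 C=0 D=4 ZF=0 PC=5
Step 6: PC=5 exec 'MUL B, 7'. After: A=4 B=28 C=0 D=4 ZF=0 PC=6
Step 7: PC=6 exec 'ADD A, A'. After: A=8 B=28 C=0 D=4 ZF=0 PC=7
Step 8: PC=7 exec 'SUB B, B'. After: A=8 B=0 C=0 D=4 ZF=1 PC=8
Step 9: PC=8 exec 'MOV B, 9'. After: A=8 B=9 C=0 D=4 ZF=1 PC=9
Step 10: PC=9 exec 'HALT'. After: A=8 B=9 C=0 D=4 ZF=1 PC=9 HALTED

Answer: 8 9 0 4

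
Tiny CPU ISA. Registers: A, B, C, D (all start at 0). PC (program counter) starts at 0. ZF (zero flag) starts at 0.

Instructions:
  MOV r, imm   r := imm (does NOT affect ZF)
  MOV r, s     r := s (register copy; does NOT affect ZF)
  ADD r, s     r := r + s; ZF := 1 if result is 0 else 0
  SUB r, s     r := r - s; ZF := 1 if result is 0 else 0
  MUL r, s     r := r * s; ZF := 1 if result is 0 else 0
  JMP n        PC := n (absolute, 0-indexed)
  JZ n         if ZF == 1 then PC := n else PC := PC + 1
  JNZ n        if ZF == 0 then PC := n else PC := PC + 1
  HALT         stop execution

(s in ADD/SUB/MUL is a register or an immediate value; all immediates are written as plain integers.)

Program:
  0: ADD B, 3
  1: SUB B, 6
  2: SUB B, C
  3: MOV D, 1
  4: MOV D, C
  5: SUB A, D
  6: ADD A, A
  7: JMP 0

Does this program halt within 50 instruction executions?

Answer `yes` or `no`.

Step 1: PC=0 exec 'ADD B, 3'. After: A=0 B=3 C=0 D=0 ZF=0 PC=1
Step 2: PC=1 exec 'SUB B, 6'. After: A=0 B=-3 C=0 D=0 ZF=0 PC=2
Step 3: PC=2 exec 'SUB B, C'. After: A=0 B=-3 C=0 D=0 ZF=0 PC=3
Step 4: PC=3 exec 'MOV D, 1'. After: A=0 B=-3 C=0 D=1 ZF=0 PC=4
Step 5: PC=4 exec 'MOV D, C'. After: A=0 B=-3 C=0 D=0 ZF=0 PC=5
Step 6: PC=5 exec 'SUB A, D'. After: A=0 B=-3 C=0 D=0 ZF=1 PC=6
Step 7: PC=6 exec 'ADD A, A'. After: A=0 B=-3 C=0 D=0 ZF=1 PC=7
Step 8: PC=7 exec 'JMP 0'. After: A=0 B=-3 C=0 D=0 ZF=1 PC=0
Step 9: PC=0 exec 'ADD B, 3'. After: A=0 B=0 C=0 D=0 ZF=1 PC=1
Step 10: PC=1 exec 'SUB B, 6'. After: A=0 B=-6 C=0 D=0 ZF=0 PC=2
Step 11: PC=2 exec 'SUB B, C'. After: A=0 B=-6 C=0 D=0 ZF=0 PC=3
Step 12: PC=3 exec 'MOV D, 1'. After: A=0 B=-6 C=0 D=1 ZF=0 PC=4
Step 13: PC=4 exec 'MOV D, C'. After: A=0 B=-6 C=0 D=0 ZF=0 PC=5
Step 14: PC=5 exec 'SUB A, D'. After: A=0 B=-6 C=0 D=0 ZF=1 PC=6
Step 15: PC=6 exec 'ADD A, A'. After: A=0 B=-6 C=0 D=0 ZF=1 PC=7
After 50 steps: not halted. PC revisits the same instructions with no path to HALT; will never halt.

Answer: no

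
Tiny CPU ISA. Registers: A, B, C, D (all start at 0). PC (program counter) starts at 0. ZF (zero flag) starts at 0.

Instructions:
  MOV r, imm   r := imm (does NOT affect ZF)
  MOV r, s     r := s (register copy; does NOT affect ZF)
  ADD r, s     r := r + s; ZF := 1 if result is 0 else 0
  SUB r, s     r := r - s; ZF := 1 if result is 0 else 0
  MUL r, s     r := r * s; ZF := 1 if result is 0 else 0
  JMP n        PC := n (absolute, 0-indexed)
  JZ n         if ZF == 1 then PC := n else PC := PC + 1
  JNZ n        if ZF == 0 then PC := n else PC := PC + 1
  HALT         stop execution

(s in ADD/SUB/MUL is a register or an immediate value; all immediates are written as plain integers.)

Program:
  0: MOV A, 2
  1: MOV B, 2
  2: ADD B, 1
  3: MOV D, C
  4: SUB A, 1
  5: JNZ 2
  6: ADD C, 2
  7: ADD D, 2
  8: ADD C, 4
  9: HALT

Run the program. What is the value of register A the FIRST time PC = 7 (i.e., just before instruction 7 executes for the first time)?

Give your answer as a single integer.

Step 1: PC=0 exec 'MOV A, 2'. After: A=2 B=0 C=0 D=0 ZF=0 PC=1
Step 2: PC=1 exec 'MOV B, 2'. After: A=2 B=2 C=0 D=0 ZF=0 PC=2
Step 3: PC=2 exec 'ADD B, 1'. After: A=2 B=3 C=0 D=0 ZF=0 PC=3
Step 4: PC=3 exec 'MOV D, C'. After: A=2 B=3 C=0 D=0 ZF=0 PC=4
Step 5: PC=4 exec 'SUB A, 1'. After: A=1 B=3 C=0 D=0 ZF=0 PC=5
Step 6: PC=5 exec 'JNZ 2'. After: A=1 B=3 C=0 D=0 ZF=0 PC=2
Step 7: PC=2 exec 'ADD B, 1'. After: A=1 B=4 C=0 D=0 ZF=0 PC=3
Step 8: PC=3 exec 'MOV D, C'. After: A=1 B=4 C=0 D=0 ZF=0 PC=4
Step 9: PC=4 exec 'SUB A, 1'. After: A=0 B=4 C=0 D=0 ZF=1 PC=5
Step 10: PC=5 exec 'JNZ 2'. After: A=0 B=4 C=0 D=0 ZF=1 PC=6
Step 11: PC=6 exec 'ADD C, 2'. After: A=0 B=4 C=2 D=0 ZF=0 PC=7
First time PC=7: A=0

0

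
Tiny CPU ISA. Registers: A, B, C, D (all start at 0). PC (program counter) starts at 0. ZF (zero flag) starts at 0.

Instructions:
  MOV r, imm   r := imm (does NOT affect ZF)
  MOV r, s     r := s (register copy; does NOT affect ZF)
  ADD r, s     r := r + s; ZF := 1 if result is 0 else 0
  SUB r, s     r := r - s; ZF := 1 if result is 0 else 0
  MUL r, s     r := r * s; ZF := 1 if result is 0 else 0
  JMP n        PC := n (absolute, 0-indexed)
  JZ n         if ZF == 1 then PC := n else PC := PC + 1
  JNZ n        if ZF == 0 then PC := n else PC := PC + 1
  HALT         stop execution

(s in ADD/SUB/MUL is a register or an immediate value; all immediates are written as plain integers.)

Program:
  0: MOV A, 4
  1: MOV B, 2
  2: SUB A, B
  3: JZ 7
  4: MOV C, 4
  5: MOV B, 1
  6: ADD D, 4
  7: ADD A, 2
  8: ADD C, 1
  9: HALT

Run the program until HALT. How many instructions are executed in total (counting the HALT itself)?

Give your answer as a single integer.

Step 1: PC=0 exec 'MOV A, 4'. After: A=4 B=0 C=0 D=0 ZF=0 PC=1
Step 2: PC=1 exec 'MOV B, 2'. After: A=4 B=2 C=0 D=0 ZF=0 PC=2
Step 3: PC=2 exec 'SUB A, B'. After: A=2 B=2 C=0 D=0 ZF=0 PC=3
Step 4: PC=3 exec 'JZ 7'. After: A=2 B=2 C=0 D=0 ZF=0 PC=4
Step 5: PC=4 exec 'MOV C, 4'. After: A=2 B=2 C=4 D=0 ZF=0 PC=5
Step 6: PC=5 exec 'MOV B, 1'. After: A=2 B=1 C=4 D=0 ZF=0 PC=6
Step 7: PC=6 exec 'ADD D, 4'. After: A=2 B=1 C=4 D=4 ZF=0 PC=7
Step 8: PC=7 exec 'ADD A, 2'. After: A=4 B=1 C=4 D=4 ZF=0 PC=8
Step 9: PC=8 exec 'ADD C, 1'. After: A=4 B=1 C=5 D=4 ZF=0 PC=9
Step 10: PC=9 exec 'HALT'. After: A=4 B=1 C=5 D=4 ZF=0 PC=9 HALTED
Total instructions executed: 10

Answer: 10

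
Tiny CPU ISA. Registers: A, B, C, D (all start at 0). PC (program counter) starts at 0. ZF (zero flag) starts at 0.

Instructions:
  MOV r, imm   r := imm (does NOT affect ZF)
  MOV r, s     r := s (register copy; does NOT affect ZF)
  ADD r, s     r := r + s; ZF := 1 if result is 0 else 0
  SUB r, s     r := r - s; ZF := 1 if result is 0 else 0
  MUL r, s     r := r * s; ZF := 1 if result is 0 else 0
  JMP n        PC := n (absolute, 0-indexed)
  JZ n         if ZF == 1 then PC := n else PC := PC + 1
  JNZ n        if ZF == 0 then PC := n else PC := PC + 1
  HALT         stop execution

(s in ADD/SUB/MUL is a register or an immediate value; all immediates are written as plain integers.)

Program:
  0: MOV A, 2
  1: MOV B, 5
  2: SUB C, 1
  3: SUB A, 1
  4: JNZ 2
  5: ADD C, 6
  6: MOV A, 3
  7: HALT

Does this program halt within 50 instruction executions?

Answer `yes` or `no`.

Step 1: PC=0 exec 'MOV A, 2'. After: A=2 B=0 C=0 D=0 ZF=0 PC=1
Step 2: PC=1 exec 'MOV B, 5'. After: A=2 B=5 C=0 D=0 ZF=0 PC=2
Step 3: PC=2 exec 'SUB C, 1'. After: A=2 B=5 C=-1 D=0 ZF=0 PC=3
Step 4: PC=3 exec 'SUB A, 1'. After: A=1 B=5 C=-1 D=0 ZF=0 PC=4
Step 5: PC=4 exec 'JNZ 2'. After: A=1 B=5 C=-1 D=0 ZF=0 PC=2
Step 6: PC=2 exec 'SUB C, 1'. After: A=1 B=5 C=-2 D=0 ZF=0 PC=3
Step 7: PC=3 exec 'SUB A, 1'. After: A=0 B=5 C=-2 D=0 ZF=1 PC=4
Step 8: PC=4 exec 'JNZ 2'. After: A=0 B=5 C=-2 D=0 ZF=1 PC=5
Step 9: PC=5 exec 'ADD C, 6'. After: A=0 B=5 C=4 D=0 ZF=0 PC=6
Step 10: PC=6 exec 'MOV A, 3'. After: A=3 B=5 C=4 D=0 ZF=0 PC=7
Step 11: PC=7 exec 'HALT'. After: A=3 B=5 C=4 D=0 ZF=0 PC=7 HALTED

Answer: yes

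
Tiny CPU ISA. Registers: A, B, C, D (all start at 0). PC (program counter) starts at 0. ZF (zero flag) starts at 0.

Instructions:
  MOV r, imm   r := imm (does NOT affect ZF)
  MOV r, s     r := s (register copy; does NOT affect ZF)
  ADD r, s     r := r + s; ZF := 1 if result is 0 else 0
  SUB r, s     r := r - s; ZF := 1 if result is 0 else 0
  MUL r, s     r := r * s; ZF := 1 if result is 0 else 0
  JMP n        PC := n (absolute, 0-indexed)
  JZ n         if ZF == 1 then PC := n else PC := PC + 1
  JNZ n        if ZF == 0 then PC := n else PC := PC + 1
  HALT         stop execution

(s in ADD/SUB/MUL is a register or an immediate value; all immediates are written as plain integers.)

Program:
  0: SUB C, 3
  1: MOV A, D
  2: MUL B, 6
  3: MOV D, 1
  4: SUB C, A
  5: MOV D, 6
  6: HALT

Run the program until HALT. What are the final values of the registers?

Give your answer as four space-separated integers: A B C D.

Step 1: PC=0 exec 'SUB C, 3'. After: A=0 B=0 C=-3 D=0 ZF=0 PC=1
Step 2: PC=1 exec 'MOV A, D'. After: A=0 B=0 C=-3 D=0 ZF=0 PC=2
Step 3: PC=2 exec 'MUL B, 6'. After: A=0 B=0 C=-3 D=0 ZF=1 PC=3
Step 4: PC=3 exec 'MOV D, 1'. After: A=0 B=0 C=-3 D=1 ZF=1 PC=4
Step 5: PC=4 exec 'SUB C, A'. After: A=0 B=0 C=-3 D=1 ZF=0 PC=5
Step 6: PC=5 exec 'MOV D, 6'. After: A=0 B=0 C=-3 D=6 ZF=0 PC=6
Step 7: PC=6 exec 'HALT'. After: A=0 B=0 C=-3 D=6 ZF=0 PC=6 HALTED

Answer: 0 0 -3 6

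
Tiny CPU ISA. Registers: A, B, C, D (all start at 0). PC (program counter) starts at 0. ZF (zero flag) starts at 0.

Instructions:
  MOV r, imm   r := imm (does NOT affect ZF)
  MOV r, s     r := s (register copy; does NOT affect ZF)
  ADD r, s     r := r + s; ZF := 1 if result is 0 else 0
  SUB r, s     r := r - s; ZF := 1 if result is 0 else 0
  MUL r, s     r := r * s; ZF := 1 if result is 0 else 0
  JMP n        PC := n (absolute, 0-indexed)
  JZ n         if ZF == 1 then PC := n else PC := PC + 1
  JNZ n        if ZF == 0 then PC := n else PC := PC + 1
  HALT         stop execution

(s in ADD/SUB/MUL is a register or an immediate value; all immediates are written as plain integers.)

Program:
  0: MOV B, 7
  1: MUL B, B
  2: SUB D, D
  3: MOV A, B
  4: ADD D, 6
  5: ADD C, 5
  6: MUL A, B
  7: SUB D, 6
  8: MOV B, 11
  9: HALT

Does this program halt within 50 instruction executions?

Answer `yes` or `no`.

Answer: yes

Derivation:
Step 1: PC=0 exec 'MOV B, 7'. After: A=0 B=7 C=0 D=0 ZF=0 PC=1
Step 2: PC=1 exec 'MUL B, B'. After: A=0 B=49 C=0 D=0 ZF=0 PC=2
Step 3: PC=2 exec 'SUB D, D'. After: A=0 B=49 C=0 D=0 ZF=1 PC=3
Step 4: PC=3 exec 'MOV A, B'. After: A=49 B=49 C=0 D=0 ZF=1 PC=4
Step 5: PC=4 exec 'ADD D, 6'. After: A=49 B=49 C=0 D=6 ZF=0 PC=5
Step 6: PC=5 exec 'ADD C, 5'. After: A=49 B=49 C=5 D=6 ZF=0 PC=6
Step 7: PC=6 exec 'MUL A, B'. After: A=2401 B=49 C=5 D=6 ZF=0 PC=7
Step 8: PC=7 exec 'SUB D, 6'. After: A=2401 B=49 C=5 D=0 ZF=1 PC=8
Step 9: PC=8 exec 'MOV B, 11'. After: A=2401 B=11 C=5 D=0 ZF=1 PC=9
Step 10: PC=9 exec 'HALT'. After: A=2401 B=11 C=5 D=0 ZF=1 PC=9 HALTED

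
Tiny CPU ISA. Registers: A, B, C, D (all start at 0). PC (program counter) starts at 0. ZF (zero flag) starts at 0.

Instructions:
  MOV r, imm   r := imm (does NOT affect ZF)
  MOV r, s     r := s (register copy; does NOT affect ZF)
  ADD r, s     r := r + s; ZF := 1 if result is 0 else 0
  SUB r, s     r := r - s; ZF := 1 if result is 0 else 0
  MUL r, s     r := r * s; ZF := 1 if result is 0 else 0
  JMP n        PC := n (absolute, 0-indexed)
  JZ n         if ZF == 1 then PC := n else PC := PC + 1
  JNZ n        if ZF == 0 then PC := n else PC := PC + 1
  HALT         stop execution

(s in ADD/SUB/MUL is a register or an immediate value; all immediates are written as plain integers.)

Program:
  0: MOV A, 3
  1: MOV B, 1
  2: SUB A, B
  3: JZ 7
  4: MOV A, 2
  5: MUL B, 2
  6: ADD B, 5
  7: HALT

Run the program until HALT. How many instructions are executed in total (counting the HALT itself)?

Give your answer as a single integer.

Step 1: PC=0 exec 'MOV A, 3'. After: A=3 B=0 C=0 D=0 ZF=0 PC=1
Step 2: PC=1 exec 'MOV B, 1'. After: A=3 B=1 C=0 D=0 ZF=0 PC=2
Step 3: PC=2 exec 'SUB A, B'. After: A=2 B=1 C=0 D=0 ZF=0 PC=3
Step 4: PC=3 exec 'JZ 7'. After: A=2 B=1 C=0 D=0 ZF=0 PC=4
Step 5: PC=4 exec 'MOV A, 2'. After: A=2 B=1 C=0 D=0 ZF=0 PC=5
Step 6: PC=5 exec 'MUL B, 2'. After: A=2 B=2 C=0 D=0 ZF=0 PC=6
Step 7: PC=6 exec 'ADD B, 5'. After: A=2 B=7 C=0 D=0 ZF=0 PC=7
Step 8: PC=7 exec 'HALT'. After: A=2 B=7 C=0 D=0 ZF=0 PC=7 HALTED
Total instructions executed: 8

Answer: 8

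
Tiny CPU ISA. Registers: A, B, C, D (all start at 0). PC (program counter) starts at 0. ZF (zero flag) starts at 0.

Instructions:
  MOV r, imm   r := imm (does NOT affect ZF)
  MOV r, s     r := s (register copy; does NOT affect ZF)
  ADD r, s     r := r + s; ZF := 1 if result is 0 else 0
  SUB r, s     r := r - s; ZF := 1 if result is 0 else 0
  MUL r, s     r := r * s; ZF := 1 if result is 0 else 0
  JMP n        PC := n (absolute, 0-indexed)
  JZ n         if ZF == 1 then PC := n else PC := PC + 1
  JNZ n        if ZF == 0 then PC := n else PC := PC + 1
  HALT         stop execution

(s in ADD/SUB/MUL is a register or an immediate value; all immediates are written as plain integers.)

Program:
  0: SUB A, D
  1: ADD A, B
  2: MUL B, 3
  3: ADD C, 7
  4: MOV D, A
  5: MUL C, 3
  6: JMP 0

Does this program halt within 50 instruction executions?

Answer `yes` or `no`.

Answer: no

Derivation:
Step 1: PC=0 exec 'SUB A, D'. After: A=0 B=0 C=0 D=0 ZF=1 PC=1
Step 2: PC=1 exec 'ADD A, B'. After: A=0 B=0 C=0 D=0 ZF=1 PC=2
Step 3: PC=2 exec 'MUL B, 3'. After: A=0 B=0 C=0 D=0 ZF=1 PC=3
Step 4: PC=3 exec 'ADD C, 7'. After: A=0 B=0 C=7 D=0 ZF=0 PC=4
Step 5: PC=4 exec 'MOV D, A'. After: A=0 B=0 C=7 D=0 ZF=0 PC=5
Step 6: PC=5 exec 'MUL C, 3'. After: A=0 B=0 C=21 D=0 ZF=0 PC=6
Step 7: PC=6 exec 'JMP 0'. After: A=0 B=0 C=21 D=0 ZF=0 PC=0
Step 8: PC=0 exec 'SUB A, D'. After: A=0 B=0 C=21 D=0 ZF=1 PC=1
Step 9: PC=1 exec 'ADD A, B'. After: A=0 B=0 C=21 D=0 ZF=1 PC=2
Step 10: PC=2 exec 'MUL B, 3'. After: A=0 B=0 C=21 D=0 ZF=1 PC=3
Step 11: PC=3 exec 'ADD C, 7'. After: A=0 B=0 C=28 D=0 ZF=0 PC=4
Step 12: PC=4 exec 'MOV D, A'. After: A=0 B=0 C=28 D=0 ZF=0 PC=5
Step 13: PC=5 exec 'MUL C, 3'. After: A=0 B=0 C=84 D=0 ZF=0 PC=6
Step 14: PC=6 exec 'JMP 0'. After: A=0 B=0 C=84 D=0 ZF=0 PC=0
Step 15: PC=0 exec 'SUB A, D'. After: A=0 B=0 C=84 D=0 ZF=1 PC=1
After 50 steps: not halted. PC revisits the same instructions with no path to HALT; will never halt.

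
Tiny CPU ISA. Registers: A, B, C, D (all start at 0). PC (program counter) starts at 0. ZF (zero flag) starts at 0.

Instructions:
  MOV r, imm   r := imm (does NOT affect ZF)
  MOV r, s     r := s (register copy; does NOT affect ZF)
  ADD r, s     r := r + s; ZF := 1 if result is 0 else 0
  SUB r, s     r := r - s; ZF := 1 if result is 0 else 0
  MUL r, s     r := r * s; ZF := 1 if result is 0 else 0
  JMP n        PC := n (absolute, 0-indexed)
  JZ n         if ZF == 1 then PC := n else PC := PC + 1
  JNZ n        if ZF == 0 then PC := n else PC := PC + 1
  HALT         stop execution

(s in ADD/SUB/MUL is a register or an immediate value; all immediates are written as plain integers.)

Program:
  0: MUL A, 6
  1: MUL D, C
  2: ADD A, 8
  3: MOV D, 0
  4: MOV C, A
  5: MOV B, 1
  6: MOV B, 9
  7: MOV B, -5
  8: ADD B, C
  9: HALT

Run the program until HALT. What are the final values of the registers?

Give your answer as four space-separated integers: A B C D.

Answer: 8 3 8 0

Derivation:
Step 1: PC=0 exec 'MUL A, 6'. After: A=0 B=0 C=0 D=0 ZF=1 PC=1
Step 2: PC=1 exec 'MUL D, C'. After: A=0 B=0 C=0 D=0 ZF=1 PC=2
Step 3: PC=2 exec 'ADD A, 8'. After: A=8 B=0 C=0 D=0 ZF=0 PC=3
Step 4: PC=3 exec 'MOV D, 0'. After: A=8 B=0 C=0 D=0 ZF=0 PC=4
Step 5: PC=4 exec 'MOV C, A'. After: A=8 B=0 C=8 D=0 ZF=0 PC=5
Step 6: PC=5 exec 'MOV B, 1'. After: A=8 B=1 C=8 D=0 ZF=0 PC=6
Step 7: PC=6 exec 'MOV B, 9'. After: A=8 B=9 C=8 D=0 ZF=0 PC=7
Step 8: PC=7 exec 'MOV B, -5'. After: A=8 B=-5 C=8 D=0 ZF=0 PC=8
Step 9: PC=8 exec 'ADD B, C'. After: A=8 B=3 C=8 D=0 ZF=0 PC=9
Step 10: PC=9 exec 'HALT'. After: A=8 B=3 C=8 D=0 ZF=0 PC=9 HALTED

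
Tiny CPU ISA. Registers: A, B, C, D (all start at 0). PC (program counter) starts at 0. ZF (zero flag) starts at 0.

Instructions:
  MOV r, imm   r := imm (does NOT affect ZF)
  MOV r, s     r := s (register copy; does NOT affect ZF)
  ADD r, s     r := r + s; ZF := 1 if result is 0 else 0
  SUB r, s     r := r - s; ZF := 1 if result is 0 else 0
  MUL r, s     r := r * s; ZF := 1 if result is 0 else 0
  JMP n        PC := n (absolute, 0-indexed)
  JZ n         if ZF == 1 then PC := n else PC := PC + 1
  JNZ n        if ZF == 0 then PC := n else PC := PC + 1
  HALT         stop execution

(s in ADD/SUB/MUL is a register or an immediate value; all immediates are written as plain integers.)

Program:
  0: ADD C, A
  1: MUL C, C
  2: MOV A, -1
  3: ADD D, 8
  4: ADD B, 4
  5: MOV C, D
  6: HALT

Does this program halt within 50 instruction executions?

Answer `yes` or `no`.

Answer: yes

Derivation:
Step 1: PC=0 exec 'ADD C, A'. After: A=0 B=0 C=0 D=0 ZF=1 PC=1
Step 2: PC=1 exec 'MUL C, C'. After: A=0 B=0 C=0 D=0 ZF=1 PC=2
Step 3: PC=2 exec 'MOV A, -1'. After: A=-1 B=0 C=0 D=0 ZF=1 PC=3
Step 4: PC=3 exec 'ADD D, 8'. After: A=-1 B=0 C=0 D=8 ZF=0 PC=4
Step 5: PC=4 exec 'ADD B, 4'. After: A=-1 B=4 C=0 D=8 ZF=0 PC=5
Step 6: PC=5 exec 'MOV C, D'. After: A=-1 B=4 C=8 D=8 ZF=0 PC=6
Step 7: PC=6 exec 'HALT'. After: A=-1 B=4 C=8 D=8 ZF=0 PC=6 HALTED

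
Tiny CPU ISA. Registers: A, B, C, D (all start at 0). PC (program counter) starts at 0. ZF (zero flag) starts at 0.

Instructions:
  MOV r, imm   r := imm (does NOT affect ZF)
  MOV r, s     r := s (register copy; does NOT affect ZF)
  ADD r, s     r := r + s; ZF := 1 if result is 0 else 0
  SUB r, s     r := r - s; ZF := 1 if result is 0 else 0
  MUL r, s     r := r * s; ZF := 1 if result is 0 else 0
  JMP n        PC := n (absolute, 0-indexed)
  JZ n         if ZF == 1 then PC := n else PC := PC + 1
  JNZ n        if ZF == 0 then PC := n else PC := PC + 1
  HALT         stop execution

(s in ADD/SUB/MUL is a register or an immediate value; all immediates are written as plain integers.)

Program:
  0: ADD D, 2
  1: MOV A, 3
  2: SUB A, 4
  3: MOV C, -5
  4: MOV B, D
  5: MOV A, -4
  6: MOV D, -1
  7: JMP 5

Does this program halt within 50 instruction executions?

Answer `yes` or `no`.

Answer: no

Derivation:
Step 1: PC=0 exec 'ADD D, 2'. After: A=0 B=0 C=0 D=2 ZF=0 PC=1
Step 2: PC=1 exec 'MOV A, 3'. After: A=3 B=0 C=0 D=2 ZF=0 PC=2
Step 3: PC=2 exec 'SUB A, 4'. After: A=-1 B=0 C=0 D=2 ZF=0 PC=3
Step 4: PC=3 exec 'MOV C, -5'. After: A=-1 B=0 C=-5 D=2 ZF=0 PC=4
Step 5: PC=4 exec 'MOV B, D'. After: A=-1 B=2 C=-5 D=2 ZF=0 PC=5
Step 6: PC=5 exec 'MOV A, -4'. After: A=-4 B=2 C=-5 D=2 ZF=0 PC=6
Step 7: PC=6 exec 'MOV D, -1'. After: A=-4 B=2 C=-5 D=-1 ZF=0 PC=7
Step 8: PC=7 exec 'JMP 5'. After: A=-4 B=2 C=-5 D=-1 ZF=0 PC=5
Step 9: PC=5 exec 'MOV A, -4'. After: A=-4 B=2 C=-5 D=-1 ZF=0 PC=6
Step 10: PC=6 exec 'MOV D, -1'. After: A=-4 B=2 C=-5 D=-1 ZF=0 PC=7
State after step 10 equals state after step 7: the program is in a cycle of length 3 and will never halt.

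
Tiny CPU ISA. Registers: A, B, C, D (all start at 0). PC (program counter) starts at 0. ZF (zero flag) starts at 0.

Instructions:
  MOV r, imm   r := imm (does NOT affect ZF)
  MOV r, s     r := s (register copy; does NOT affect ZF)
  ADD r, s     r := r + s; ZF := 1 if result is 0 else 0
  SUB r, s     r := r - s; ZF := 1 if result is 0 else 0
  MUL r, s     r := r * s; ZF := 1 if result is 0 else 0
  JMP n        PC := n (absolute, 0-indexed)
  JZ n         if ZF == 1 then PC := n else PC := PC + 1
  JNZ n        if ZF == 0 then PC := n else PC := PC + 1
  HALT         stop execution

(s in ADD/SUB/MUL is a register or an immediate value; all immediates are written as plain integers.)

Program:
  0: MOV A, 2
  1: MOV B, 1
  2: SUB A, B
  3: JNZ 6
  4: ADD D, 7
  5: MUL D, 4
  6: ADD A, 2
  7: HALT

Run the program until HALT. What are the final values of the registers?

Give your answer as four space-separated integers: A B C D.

Answer: 3 1 0 0

Derivation:
Step 1: PC=0 exec 'MOV A, 2'. After: A=2 B=0 C=0 D=0 ZF=0 PC=1
Step 2: PC=1 exec 'MOV B, 1'. After: A=2 B=1 C=0 D=0 ZF=0 PC=2
Step 3: PC=2 exec 'SUB A, B'. After: A=1 B=1 C=0 D=0 ZF=0 PC=3
Step 4: PC=3 exec 'JNZ 6'. After: A=1 B=1 C=0 D=0 ZF=0 PC=6
Step 5: PC=6 exec 'ADD A, 2'. After: A=3 B=1 C=0 D=0 ZF=0 PC=7
Step 6: PC=7 exec 'HALT'. After: A=3 B=1 C=0 D=0 ZF=0 PC=7 HALTED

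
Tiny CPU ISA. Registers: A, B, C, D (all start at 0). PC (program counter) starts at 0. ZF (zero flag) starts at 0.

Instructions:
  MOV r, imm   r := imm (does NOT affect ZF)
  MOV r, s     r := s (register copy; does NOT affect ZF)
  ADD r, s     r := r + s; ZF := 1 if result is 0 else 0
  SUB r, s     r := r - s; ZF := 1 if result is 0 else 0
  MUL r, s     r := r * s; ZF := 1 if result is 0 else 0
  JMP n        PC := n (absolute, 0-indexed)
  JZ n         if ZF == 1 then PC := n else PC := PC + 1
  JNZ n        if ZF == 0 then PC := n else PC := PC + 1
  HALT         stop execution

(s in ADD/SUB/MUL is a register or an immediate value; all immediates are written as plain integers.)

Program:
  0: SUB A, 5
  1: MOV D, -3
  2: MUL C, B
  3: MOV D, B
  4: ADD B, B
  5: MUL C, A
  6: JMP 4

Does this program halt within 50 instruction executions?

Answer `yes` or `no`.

Answer: no

Derivation:
Step 1: PC=0 exec 'SUB A, 5'. After: A=-5 B=0 C=0 D=0 ZF=0 PC=1
Step 2: PC=1 exec 'MOV D, -3'. After: A=-5 B=0 C=0 D=-3 ZF=0 PC=2
Step 3: PC=2 exec 'MUL C, B'. After: A=-5 B=0 C=0 D=-3 ZF=1 PC=3
Step 4: PC=3 exec 'MOV D, B'. After: A=-5 B=0 C=0 D=0 ZF=1 PC=4
Step 5: PC=4 exec 'ADD B, B'. After: A=-5 B=0 C=0 D=0 ZF=1 PC=5
Step 6: PC=5 exec 'MUL C, A'. After: A=-5 B=0 C=0 D=0 ZF=1 PC=6
Step 7: PC=6 exec 'JMP 4'. After: A=-5 B=0 C=0 D=0 ZF=1 PC=4
State after step 7 equals state after step 4: the program is in a cycle of length 3 and will never halt.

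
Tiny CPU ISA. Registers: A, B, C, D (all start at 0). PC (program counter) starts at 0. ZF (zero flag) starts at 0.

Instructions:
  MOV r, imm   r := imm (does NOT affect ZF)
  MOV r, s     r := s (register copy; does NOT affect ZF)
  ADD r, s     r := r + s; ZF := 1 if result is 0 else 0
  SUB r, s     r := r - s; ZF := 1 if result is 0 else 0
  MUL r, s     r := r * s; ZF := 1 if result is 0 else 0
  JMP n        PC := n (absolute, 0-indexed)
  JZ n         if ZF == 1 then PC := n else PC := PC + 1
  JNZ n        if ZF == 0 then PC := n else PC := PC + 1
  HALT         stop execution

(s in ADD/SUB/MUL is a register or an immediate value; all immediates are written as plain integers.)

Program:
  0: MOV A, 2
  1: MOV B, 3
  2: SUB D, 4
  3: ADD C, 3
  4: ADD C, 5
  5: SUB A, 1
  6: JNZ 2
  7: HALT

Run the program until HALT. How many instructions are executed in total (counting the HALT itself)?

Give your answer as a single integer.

Answer: 13

Derivation:
Step 1: PC=0 exec 'MOV A, 2'. After: A=2 B=0 C=0 D=0 ZF=0 PC=1
Step 2: PC=1 exec 'MOV B, 3'. After: A=2 B=3 C=0 D=0 ZF=0 PC=2
Step 3: PC=2 exec 'SUB D, 4'. After: A=2 B=3 C=0 D=-4 ZF=0 PC=3
Step 4: PC=3 exec 'ADD C, 3'. After: A=2 B=3 C=3 D=-4 ZF=0 PC=4
Step 5: PC=4 exec 'ADD C, 5'. After: A=2 B=3 C=8 D=-4 ZF=0 PC=5
Step 6: PC=5 exec 'SUB A, 1'. After: A=1 B=3 C=8 D=-4 ZF=0 PC=6
Step 7: PC=6 exec 'JNZ 2'. After: A=1 B=3 C=8 D=-4 ZF=0 PC=2
Step 8: PC=2 exec 'SUB D, 4'. After: A=1 B=3 C=8 D=-8 ZF=0 PC=3
Step 9: PC=3 exec 'ADD C, 3'. After: A=1 B=3 C=11 D=-8 ZF=0 PC=4
Step 10: PC=4 exec 'ADD C, 5'. After: A=1 B=3 C=16 D=-8 ZF=0 PC=5
Step 11: PC=5 exec 'SUB A, 1'. After: A=0 B=3 C=16 D=-8 ZF=1 PC=6
Step 12: PC=6 exec 'JNZ 2'. After: A=0 B=3 C=16 D=-8 ZF=1 PC=7
Step 13: PC=7 exec 'HALT'. After: A=0 B=3 C=16 D=-8 ZF=1 PC=7 HALTED
Total instructions executed: 13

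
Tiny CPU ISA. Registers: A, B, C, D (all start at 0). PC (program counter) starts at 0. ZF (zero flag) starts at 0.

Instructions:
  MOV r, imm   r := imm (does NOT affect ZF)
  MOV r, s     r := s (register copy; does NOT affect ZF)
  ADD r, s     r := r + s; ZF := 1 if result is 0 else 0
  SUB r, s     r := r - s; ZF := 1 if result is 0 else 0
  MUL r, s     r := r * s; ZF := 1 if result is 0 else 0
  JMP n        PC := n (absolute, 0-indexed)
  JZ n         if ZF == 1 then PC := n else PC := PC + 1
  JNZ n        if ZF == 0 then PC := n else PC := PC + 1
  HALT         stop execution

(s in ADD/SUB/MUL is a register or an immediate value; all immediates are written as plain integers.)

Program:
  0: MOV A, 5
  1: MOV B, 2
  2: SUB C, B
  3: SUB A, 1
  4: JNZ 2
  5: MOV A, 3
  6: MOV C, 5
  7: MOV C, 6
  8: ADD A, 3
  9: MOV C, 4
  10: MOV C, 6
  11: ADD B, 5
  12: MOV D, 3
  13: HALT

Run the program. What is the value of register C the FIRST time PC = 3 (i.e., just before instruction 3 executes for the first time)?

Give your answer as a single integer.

Step 1: PC=0 exec 'MOV A, 5'. After: A=5 B=0 C=0 D=0 ZF=0 PC=1
Step 2: PC=1 exec 'MOV B, 2'. After: A=5 B=2 C=0 D=0 ZF=0 PC=2
Step 3: PC=2 exec 'SUB C, B'. After: A=5 B=2 C=-2 D=0 ZF=0 PC=3
First time PC=3: C=-2

-2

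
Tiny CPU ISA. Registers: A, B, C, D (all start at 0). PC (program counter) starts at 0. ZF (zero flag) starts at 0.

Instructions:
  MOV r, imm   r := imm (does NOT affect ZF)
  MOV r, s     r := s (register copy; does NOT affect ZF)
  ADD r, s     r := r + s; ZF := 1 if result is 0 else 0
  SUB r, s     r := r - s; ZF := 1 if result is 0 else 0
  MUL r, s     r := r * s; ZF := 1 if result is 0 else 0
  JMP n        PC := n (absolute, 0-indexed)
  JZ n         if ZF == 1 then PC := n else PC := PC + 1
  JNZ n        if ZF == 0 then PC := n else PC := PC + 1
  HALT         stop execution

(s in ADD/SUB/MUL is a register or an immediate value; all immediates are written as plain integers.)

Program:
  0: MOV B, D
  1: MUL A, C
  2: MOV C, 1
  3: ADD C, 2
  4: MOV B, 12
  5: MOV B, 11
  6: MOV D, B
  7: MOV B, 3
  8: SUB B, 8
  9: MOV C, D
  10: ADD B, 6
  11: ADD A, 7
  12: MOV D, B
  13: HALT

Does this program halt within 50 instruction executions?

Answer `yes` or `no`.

Answer: yes

Derivation:
Step 1: PC=0 exec 'MOV B, D'. After: A=0 B=0 C=0 D=0 ZF=0 PC=1
Step 2: PC=1 exec 'MUL A, C'. After: A=0 B=0 C=0 D=0 ZF=1 PC=2
Step 3: PC=2 exec 'MOV C, 1'. After: A=0 B=0 C=1 D=0 ZF=1 PC=3
Step 4: PC=3 exec 'ADD C, 2'. After: A=0 B=0 C=3 D=0 ZF=0 PC=4
Step 5: PC=4 exec 'MOV B, 12'. After: A=0 B=12 C=3 D=0 ZF=0 PC=5
Step 6: PC=5 exec 'MOV B, 11'. After: A=0 B=11 C=3 D=0 ZF=0 PC=6
Step 7: PC=6 exec 'MOV D, B'. After: A=0 B=11 C=3 D=11 ZF=0 PC=7
Step 8: PC=7 exec 'MOV B, 3'. After: A=0 B=3 C=3 D=11 ZF=0 PC=8
Step 9: PC=8 exec 'SUB B, 8'. After: A=0 B=-5 C=3 D=11 ZF=0 PC=9
Step 10: PC=9 exec 'MOV C, D'. After: A=0 B=-5 C=11 D=11 ZF=0 PC=10
Step 11: PC=10 exec 'ADD B, 6'. After: A=0 B=1 C=11 D=11 ZF=0 PC=11
Step 12: PC=11 exec 'ADD A, 7'. After: A=7 B=1 C=11 D=11 ZF=0 PC=12
Step 13: PC=12 exec 'MOV D, B'. After: A=7 B=1 C=11 D=1 ZF=0 PC=13
Step 14: PC=13 exec 'HALT'. After: A=7 B=1 C=11 D=1 ZF=0 PC=13 HALTED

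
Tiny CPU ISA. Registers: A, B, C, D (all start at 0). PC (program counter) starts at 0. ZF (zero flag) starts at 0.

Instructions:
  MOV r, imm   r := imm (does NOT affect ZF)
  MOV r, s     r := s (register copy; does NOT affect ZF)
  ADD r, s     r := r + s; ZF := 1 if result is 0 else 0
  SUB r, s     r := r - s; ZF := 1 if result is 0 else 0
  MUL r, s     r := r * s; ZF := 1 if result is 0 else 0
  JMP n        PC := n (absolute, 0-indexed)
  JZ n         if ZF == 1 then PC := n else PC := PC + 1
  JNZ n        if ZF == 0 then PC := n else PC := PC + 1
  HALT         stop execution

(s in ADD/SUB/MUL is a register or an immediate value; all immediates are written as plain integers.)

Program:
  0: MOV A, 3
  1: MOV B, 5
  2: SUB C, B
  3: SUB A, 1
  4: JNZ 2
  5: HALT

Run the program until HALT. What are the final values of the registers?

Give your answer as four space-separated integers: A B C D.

Answer: 0 5 -15 0

Derivation:
Step 1: PC=0 exec 'MOV A, 3'. After: A=3 B=0 C=0 D=0 ZF=0 PC=1
Step 2: PC=1 exec 'MOV B, 5'. After: A=3 B=5 C=0 D=0 ZF=0 PC=2
Step 3: PC=2 exec 'SUB C, B'. After: A=3 B=5 C=-5 D=0 ZF=0 PC=3
Step 4: PC=3 exec 'SUB A, 1'. After: A=2 B=5 C=-5 D=0 ZF=0 PC=4
Step 5: PC=4 exec 'JNZ 2'. After: A=2 B=5 C=-5 D=0 ZF=0 PC=2
Step 6: PC=2 exec 'SUB C, B'. After: A=2 B=5 C=-10 D=0 ZF=0 PC=3
Step 7: PC=3 exec 'SUB A, 1'. After: A=1 B=5 C=-10 D=0 ZF=0 PC=4
Step 8: PC=4 exec 'JNZ 2'. After: A=1 B=5 C=-10 D=0 ZF=0 PC=2
Step 9: PC=2 exec 'SUB C, B'. After: A=1 B=5 C=-15 D=0 ZF=0 PC=3
Step 10: PC=3 exec 'SUB A, 1'. After: A=0 B=5 C=-15 D=0 ZF=1 PC=4
Step 11: PC=4 exec 'JNZ 2'. After: A=0 B=5 C=-15 D=0 ZF=1 PC=5
Step 12: PC=5 exec 'HALT'. After: A=0 B=5 C=-15 D=0 ZF=1 PC=5 HALTED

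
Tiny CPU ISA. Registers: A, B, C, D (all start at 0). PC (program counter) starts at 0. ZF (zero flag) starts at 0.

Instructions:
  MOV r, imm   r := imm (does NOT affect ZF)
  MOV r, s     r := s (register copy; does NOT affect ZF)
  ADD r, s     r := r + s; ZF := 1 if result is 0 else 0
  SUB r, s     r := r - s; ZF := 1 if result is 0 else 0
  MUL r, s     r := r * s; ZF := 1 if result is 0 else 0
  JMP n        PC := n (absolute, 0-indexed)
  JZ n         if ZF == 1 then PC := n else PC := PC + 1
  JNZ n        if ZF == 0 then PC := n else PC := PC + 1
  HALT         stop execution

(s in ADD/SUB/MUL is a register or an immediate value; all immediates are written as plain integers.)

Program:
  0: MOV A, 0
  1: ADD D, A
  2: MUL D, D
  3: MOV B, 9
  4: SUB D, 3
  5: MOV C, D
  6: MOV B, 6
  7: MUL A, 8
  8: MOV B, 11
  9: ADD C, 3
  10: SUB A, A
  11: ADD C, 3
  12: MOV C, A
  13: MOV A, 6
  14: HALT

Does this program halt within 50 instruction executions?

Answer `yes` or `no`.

Step 1: PC=0 exec 'MOV A, 0'. After: A=0 B=0 C=0 D=0 ZF=0 PC=1
Step 2: PC=1 exec 'ADD D, A'. After: A=0 B=0 C=0 D=0 ZF=1 PC=2
Step 3: PC=2 exec 'MUL D, D'. After: A=0 B=0 C=0 D=0 ZF=1 PC=3
Step 4: PC=3 exec 'MOV B, 9'. After: A=0 B=9 C=0 D=0 ZF=1 PC=4
Step 5: PC=4 exec 'SUB D, 3'. After: A=0 B=9 C=0 D=-3 ZF=0 PC=5
Step 6: PC=5 exec 'MOV C, D'. After: A=0 B=9 C=-3 D=-3 ZF=0 PC=6
Step 7: PC=6 exec 'MOV B, 6'. After: A=0 B=6 C=-3 D=-3 ZF=0 PC=7
Step 8: PC=7 exec 'MUL A, 8'. After: A=0 B=6 C=-3 D=-3 ZF=1 PC=8
Step 9: PC=8 exec 'MOV B, 11'. After: A=0 B=11 C=-3 D=-3 ZF=1 PC=9
Step 10: PC=9 exec 'ADD C, 3'. After: A=0 B=11 C=0 D=-3 ZF=1 PC=10
Step 11: PC=10 exec 'SUB A, A'. After: A=0 B=11 C=0 D=-3 ZF=1 PC=11
Step 12: PC=11 exec 'ADD C, 3'. After: A=0 B=11 C=3 D=-3 ZF=0 PC=12
Step 13: PC=12 exec 'MOV C, A'. After: A=0 B=11 C=0 D=-3 ZF=0 PC=13
Step 14: PC=13 exec 'MOV A, 6'. After: A=6 B=11 C=0 D=-3 ZF=0 PC=14
Step 15: PC=14 exec 'HALT'. After: A=6 B=11 C=0 D=-3 ZF=0 PC=14 HALTED

Answer: yes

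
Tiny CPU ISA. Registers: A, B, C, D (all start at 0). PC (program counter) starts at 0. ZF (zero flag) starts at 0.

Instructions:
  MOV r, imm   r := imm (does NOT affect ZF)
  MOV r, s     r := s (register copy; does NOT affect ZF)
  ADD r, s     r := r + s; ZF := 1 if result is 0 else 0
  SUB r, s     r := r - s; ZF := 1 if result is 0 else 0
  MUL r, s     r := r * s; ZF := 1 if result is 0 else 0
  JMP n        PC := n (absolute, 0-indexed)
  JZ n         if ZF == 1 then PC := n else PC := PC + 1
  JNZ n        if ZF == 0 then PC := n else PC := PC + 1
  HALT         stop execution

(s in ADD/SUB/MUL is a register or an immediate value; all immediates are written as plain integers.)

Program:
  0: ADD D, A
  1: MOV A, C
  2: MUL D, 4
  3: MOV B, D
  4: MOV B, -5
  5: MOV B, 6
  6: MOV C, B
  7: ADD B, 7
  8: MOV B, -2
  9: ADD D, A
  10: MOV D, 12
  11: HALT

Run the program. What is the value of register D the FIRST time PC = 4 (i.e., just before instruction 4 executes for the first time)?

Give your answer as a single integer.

Step 1: PC=0 exec 'ADD D, A'. After: A=0 B=0 C=0 D=0 ZF=1 PC=1
Step 2: PC=1 exec 'MOV A, C'. After: A=0 B=0 C=0 D=0 ZF=1 PC=2
Step 3: PC=2 exec 'MUL D, 4'. After: A=0 B=0 C=0 D=0 ZF=1 PC=3
Step 4: PC=3 exec 'MOV B, D'. After: A=0 B=0 C=0 D=0 ZF=1 PC=4
First time PC=4: D=0

0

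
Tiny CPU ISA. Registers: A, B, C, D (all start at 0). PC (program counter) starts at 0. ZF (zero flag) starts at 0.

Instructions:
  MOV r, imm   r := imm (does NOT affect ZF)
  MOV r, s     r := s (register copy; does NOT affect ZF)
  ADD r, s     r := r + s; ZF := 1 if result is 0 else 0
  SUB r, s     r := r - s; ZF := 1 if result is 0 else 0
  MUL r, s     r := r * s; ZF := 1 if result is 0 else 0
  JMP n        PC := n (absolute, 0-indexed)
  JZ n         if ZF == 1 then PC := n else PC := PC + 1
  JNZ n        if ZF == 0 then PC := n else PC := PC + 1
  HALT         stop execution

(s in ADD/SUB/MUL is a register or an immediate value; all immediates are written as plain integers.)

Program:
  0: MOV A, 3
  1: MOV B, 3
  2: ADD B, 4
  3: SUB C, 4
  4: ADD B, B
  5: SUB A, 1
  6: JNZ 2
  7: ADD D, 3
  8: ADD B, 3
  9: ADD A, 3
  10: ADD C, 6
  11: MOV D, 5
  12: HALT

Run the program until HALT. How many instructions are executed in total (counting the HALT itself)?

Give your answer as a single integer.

Answer: 23

Derivation:
Step 1: PC=0 exec 'MOV A, 3'. After: A=3 B=0 C=0 D=0 ZF=0 PC=1
Step 2: PC=1 exec 'MOV B, 3'. After: A=3 B=3 C=0 D=0 ZF=0 PC=2
Step 3: PC=2 exec 'ADD B, 4'. After: A=3 B=7 C=0 D=0 ZF=0 PC=3
Step 4: PC=3 exec 'SUB C, 4'. After: A=3 B=7 C=-4 D=0 ZF=0 PC=4
Step 5: PC=4 exec 'ADD B, B'. After: A=3 B=14 C=-4 D=0 ZF=0 PC=5
Step 6: PC=5 exec 'SUB A, 1'. After: A=2 B=14 C=-4 D=0 ZF=0 PC=6
Step 7: PC=6 exec 'JNZ 2'. After: A=2 B=14 C=-4 D=0 ZF=0 PC=2
Step 8: PC=2 exec 'ADD B, 4'. After: A=2 B=18 C=-4 D=0 ZF=0 PC=3
Step 9: PC=3 exec 'SUB C, 4'. After: A=2 B=18 C=-8 D=0 ZF=0 PC=4
Step 10: PC=4 exec 'ADD B, B'. After: A=2 B=36 C=-8 D=0 ZF=0 PC=5
Step 11: PC=5 exec 'SUB A, 1'. After: A=1 B=36 C=-8 D=0 ZF=0 PC=6
Step 12: PC=6 exec 'JNZ 2'. After: A=1 B=36 C=-8 D=0 ZF=0 PC=2
Step 13: PC=2 exec 'ADD B, 4'. After: A=1 B=40 C=-8 D=0 ZF=0 PC=3
Step 14: PC=3 exec 'SUB C, 4'. After: A=1 B=40 C=-12 D=0 ZF=0 PC=4
Step 15: PC=4 exec 'ADD B, B'. After: A=1 B=80 C=-12 D=0 ZF=0 PC=5
Step 16: PC=5 exec 'SUB A, 1'. After: A=0 B=80 C=-12 D=0 ZF=1 PC=6
Step 17: PC=6 exec 'JNZ 2'. After: A=0 B=80 C=-12 D=0 ZF=1 PC=7
Step 18: PC=7 exec 'ADD D, 3'. After: A=0 B=80 C=-12 D=3 ZF=0 PC=8
Step 19: PC=8 exec 'ADD B, 3'. After: A=0 B=83 C=-12 D=3 ZF=0 PC=9
Step 20: PC=9 exec 'ADD A, 3'. After: A=3 B=83 C=-12 D=3 ZF=0 PC=10
Step 21: PC=10 exec 'ADD C, 6'. After: A=3 B=83 C=-6 D=3 ZF=0 PC=11
Step 22: PC=11 exec 'MOV D, 5'. After: A=3 B=83 C=-6 D=5 ZF=0 PC=12
Step 23: PC=12 exec 'HALT'. After: A=3 B=83 C=-6 D=5 ZF=0 PC=12 HALTED
Total instructions executed: 23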